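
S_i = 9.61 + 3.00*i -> [9.61, 12.61, 15.61, 18.61, 21.61]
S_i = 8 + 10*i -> [8, 18, 28, 38, 48]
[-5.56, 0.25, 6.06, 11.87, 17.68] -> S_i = -5.56 + 5.81*i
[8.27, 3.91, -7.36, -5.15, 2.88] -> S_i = Random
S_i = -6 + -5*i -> [-6, -11, -16, -21, -26]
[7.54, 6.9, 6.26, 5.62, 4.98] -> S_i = 7.54 + -0.64*i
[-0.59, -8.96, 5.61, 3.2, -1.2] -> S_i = Random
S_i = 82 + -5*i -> [82, 77, 72, 67, 62]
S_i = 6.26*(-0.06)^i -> [6.26, -0.38, 0.02, -0.0, 0.0]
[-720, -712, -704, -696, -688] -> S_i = -720 + 8*i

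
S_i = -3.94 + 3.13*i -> [-3.94, -0.81, 2.32, 5.45, 8.58]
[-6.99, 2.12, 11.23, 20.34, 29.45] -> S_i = -6.99 + 9.11*i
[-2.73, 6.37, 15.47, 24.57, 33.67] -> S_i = -2.73 + 9.10*i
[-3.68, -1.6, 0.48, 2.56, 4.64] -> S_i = -3.68 + 2.08*i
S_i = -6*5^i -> [-6, -30, -150, -750, -3750]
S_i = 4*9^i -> [4, 36, 324, 2916, 26244]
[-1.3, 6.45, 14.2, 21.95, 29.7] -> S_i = -1.30 + 7.75*i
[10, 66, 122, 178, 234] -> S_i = 10 + 56*i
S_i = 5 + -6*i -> [5, -1, -7, -13, -19]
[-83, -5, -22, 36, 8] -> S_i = Random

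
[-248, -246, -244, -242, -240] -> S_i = -248 + 2*i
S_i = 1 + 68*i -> [1, 69, 137, 205, 273]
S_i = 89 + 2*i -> [89, 91, 93, 95, 97]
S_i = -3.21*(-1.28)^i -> [-3.21, 4.11, -5.26, 6.73, -8.62]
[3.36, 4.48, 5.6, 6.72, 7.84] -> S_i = 3.36 + 1.12*i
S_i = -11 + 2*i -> [-11, -9, -7, -5, -3]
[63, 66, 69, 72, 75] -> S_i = 63 + 3*i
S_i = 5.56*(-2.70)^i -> [5.56, -15.01, 40.53, -109.44, 295.48]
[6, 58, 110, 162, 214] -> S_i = 6 + 52*i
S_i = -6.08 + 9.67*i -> [-6.08, 3.59, 13.26, 22.93, 32.6]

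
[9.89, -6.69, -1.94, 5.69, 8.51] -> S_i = Random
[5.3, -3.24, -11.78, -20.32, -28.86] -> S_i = 5.30 + -8.54*i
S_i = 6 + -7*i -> [6, -1, -8, -15, -22]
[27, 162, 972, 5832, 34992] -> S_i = 27*6^i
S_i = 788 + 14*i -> [788, 802, 816, 830, 844]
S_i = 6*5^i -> [6, 30, 150, 750, 3750]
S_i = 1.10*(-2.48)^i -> [1.1, -2.73, 6.77, -16.78, 41.61]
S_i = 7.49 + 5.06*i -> [7.49, 12.55, 17.61, 22.67, 27.73]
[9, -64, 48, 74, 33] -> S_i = Random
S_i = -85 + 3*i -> [-85, -82, -79, -76, -73]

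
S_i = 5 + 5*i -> [5, 10, 15, 20, 25]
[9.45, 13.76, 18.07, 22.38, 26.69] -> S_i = 9.45 + 4.31*i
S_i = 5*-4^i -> [5, -20, 80, -320, 1280]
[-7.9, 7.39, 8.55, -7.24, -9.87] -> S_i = Random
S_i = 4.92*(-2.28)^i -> [4.92, -11.22, 25.58, -58.31, 132.95]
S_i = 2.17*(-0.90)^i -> [2.17, -1.95, 1.76, -1.58, 1.42]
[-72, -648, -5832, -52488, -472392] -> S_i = -72*9^i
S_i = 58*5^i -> [58, 290, 1450, 7250, 36250]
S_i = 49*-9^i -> [49, -441, 3969, -35721, 321489]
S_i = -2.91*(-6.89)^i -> [-2.91, 20.05, -138.14, 951.81, -6557.98]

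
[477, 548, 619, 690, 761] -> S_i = 477 + 71*i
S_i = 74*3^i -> [74, 222, 666, 1998, 5994]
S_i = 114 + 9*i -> [114, 123, 132, 141, 150]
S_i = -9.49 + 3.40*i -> [-9.49, -6.09, -2.69, 0.71, 4.11]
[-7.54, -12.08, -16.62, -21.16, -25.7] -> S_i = -7.54 + -4.54*i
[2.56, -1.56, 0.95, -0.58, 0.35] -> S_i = 2.56*(-0.61)^i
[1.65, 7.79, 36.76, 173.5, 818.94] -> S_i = 1.65*4.72^i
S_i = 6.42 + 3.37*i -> [6.42, 9.79, 13.16, 16.53, 19.9]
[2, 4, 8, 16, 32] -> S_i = 2*2^i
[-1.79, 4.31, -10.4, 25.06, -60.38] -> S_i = -1.79*(-2.41)^i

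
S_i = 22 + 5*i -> [22, 27, 32, 37, 42]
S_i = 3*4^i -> [3, 12, 48, 192, 768]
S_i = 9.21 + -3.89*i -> [9.21, 5.32, 1.43, -2.46, -6.35]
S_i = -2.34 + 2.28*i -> [-2.34, -0.06, 2.22, 4.5, 6.78]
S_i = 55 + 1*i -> [55, 56, 57, 58, 59]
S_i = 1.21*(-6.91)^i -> [1.21, -8.36, 57.78, -399.23, 2758.66]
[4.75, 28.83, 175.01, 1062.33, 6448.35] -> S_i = 4.75*6.07^i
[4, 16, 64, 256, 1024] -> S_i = 4*4^i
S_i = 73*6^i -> [73, 438, 2628, 15768, 94608]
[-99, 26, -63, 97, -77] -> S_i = Random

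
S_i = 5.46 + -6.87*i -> [5.46, -1.41, -8.28, -15.15, -22.02]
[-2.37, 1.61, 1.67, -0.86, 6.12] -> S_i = Random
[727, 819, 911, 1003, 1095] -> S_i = 727 + 92*i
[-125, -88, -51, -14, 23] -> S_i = -125 + 37*i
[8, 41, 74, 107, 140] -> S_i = 8 + 33*i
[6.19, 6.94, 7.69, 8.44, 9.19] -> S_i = 6.19 + 0.75*i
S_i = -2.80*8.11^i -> [-2.8, -22.71, -184.16, -1493.55, -12112.71]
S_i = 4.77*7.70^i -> [4.77, 36.73, 282.81, 2177.66, 16768.0]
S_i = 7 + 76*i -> [7, 83, 159, 235, 311]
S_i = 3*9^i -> [3, 27, 243, 2187, 19683]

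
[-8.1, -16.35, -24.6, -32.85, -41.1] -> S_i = -8.10 + -8.25*i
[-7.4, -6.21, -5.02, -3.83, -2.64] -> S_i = -7.40 + 1.19*i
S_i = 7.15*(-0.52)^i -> [7.15, -3.72, 1.93, -1.01, 0.52]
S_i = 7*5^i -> [7, 35, 175, 875, 4375]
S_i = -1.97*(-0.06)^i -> [-1.97, 0.12, -0.01, 0.0, -0.0]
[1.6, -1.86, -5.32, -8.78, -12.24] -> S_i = 1.60 + -3.46*i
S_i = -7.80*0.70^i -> [-7.8, -5.46, -3.82, -2.68, -1.87]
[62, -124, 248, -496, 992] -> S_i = 62*-2^i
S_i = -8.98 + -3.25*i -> [-8.98, -12.23, -15.48, -18.73, -21.98]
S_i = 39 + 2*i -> [39, 41, 43, 45, 47]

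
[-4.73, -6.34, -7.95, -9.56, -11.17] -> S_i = -4.73 + -1.61*i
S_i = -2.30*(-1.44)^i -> [-2.3, 3.31, -4.77, 6.87, -9.89]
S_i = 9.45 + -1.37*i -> [9.45, 8.08, 6.71, 5.34, 3.97]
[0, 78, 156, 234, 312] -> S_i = 0 + 78*i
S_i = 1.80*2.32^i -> [1.8, 4.18, 9.69, 22.48, 52.15]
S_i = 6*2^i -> [6, 12, 24, 48, 96]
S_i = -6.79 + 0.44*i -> [-6.79, -6.35, -5.91, -5.47, -5.03]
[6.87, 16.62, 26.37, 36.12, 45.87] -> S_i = 6.87 + 9.75*i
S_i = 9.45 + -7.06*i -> [9.45, 2.39, -4.67, -11.73, -18.79]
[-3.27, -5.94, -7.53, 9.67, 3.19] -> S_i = Random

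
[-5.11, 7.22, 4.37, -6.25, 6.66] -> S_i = Random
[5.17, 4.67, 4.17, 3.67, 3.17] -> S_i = 5.17 + -0.50*i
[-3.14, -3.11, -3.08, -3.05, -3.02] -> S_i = -3.14*0.99^i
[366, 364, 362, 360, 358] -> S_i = 366 + -2*i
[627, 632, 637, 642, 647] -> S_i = 627 + 5*i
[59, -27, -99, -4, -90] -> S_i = Random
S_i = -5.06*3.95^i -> [-5.06, -19.99, -78.95, -311.85, -1231.8]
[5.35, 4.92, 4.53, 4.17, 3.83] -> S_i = 5.35*0.92^i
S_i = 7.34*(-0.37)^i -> [7.34, -2.72, 1.0, -0.37, 0.14]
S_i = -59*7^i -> [-59, -413, -2891, -20237, -141659]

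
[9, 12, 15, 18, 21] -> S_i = 9 + 3*i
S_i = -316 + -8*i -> [-316, -324, -332, -340, -348]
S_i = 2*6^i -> [2, 12, 72, 432, 2592]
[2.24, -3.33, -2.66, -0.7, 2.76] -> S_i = Random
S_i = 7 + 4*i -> [7, 11, 15, 19, 23]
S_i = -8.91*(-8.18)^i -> [-8.91, 72.88, -596.19, 4876.83, -39892.47]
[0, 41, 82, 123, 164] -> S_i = 0 + 41*i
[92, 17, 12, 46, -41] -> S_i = Random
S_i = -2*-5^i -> [-2, 10, -50, 250, -1250]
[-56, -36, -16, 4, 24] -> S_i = -56 + 20*i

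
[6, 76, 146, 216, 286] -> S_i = 6 + 70*i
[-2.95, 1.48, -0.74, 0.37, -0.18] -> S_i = -2.95*(-0.50)^i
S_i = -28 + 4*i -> [-28, -24, -20, -16, -12]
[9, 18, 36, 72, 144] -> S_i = 9*2^i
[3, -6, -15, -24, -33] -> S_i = 3 + -9*i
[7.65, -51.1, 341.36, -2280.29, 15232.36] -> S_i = 7.65*(-6.68)^i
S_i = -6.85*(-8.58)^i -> [-6.85, 58.77, -504.27, 4326.66, -37122.71]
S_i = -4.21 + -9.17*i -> [-4.21, -13.38, -22.55, -31.72, -40.89]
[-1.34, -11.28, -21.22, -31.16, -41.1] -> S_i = -1.34 + -9.94*i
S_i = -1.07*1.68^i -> [-1.07, -1.8, -3.02, -5.07, -8.52]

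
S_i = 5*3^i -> [5, 15, 45, 135, 405]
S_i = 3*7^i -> [3, 21, 147, 1029, 7203]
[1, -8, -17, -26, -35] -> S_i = 1 + -9*i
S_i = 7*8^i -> [7, 56, 448, 3584, 28672]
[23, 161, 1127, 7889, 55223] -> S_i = 23*7^i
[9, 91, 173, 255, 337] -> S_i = 9 + 82*i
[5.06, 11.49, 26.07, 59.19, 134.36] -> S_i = 5.06*2.27^i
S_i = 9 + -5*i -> [9, 4, -1, -6, -11]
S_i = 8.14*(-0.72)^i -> [8.14, -5.86, 4.22, -3.04, 2.19]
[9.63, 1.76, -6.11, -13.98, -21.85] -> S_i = 9.63 + -7.87*i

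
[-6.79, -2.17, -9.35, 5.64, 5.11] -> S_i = Random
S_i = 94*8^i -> [94, 752, 6016, 48128, 385024]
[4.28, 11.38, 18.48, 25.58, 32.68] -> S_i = 4.28 + 7.10*i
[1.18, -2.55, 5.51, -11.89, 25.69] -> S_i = 1.18*(-2.16)^i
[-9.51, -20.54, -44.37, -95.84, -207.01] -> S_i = -9.51*2.16^i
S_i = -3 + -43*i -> [-3, -46, -89, -132, -175]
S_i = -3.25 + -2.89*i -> [-3.25, -6.14, -9.03, -11.92, -14.81]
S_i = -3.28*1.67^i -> [-3.28, -5.48, -9.15, -15.28, -25.51]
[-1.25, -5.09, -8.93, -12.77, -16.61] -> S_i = -1.25 + -3.84*i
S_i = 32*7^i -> [32, 224, 1568, 10976, 76832]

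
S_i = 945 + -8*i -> [945, 937, 929, 921, 913]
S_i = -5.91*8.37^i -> [-5.91, -49.47, -414.04, -3465.48, -29006.1]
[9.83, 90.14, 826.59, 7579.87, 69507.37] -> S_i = 9.83*9.17^i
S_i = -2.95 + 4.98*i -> [-2.95, 2.03, 7.01, 11.99, 16.97]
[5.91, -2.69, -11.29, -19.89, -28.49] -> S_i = 5.91 + -8.60*i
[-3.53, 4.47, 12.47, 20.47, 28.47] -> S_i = -3.53 + 8.00*i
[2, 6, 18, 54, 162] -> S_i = 2*3^i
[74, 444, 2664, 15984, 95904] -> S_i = 74*6^i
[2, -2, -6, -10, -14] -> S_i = 2 + -4*i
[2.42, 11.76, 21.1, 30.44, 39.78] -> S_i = 2.42 + 9.34*i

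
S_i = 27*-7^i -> [27, -189, 1323, -9261, 64827]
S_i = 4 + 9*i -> [4, 13, 22, 31, 40]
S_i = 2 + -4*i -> [2, -2, -6, -10, -14]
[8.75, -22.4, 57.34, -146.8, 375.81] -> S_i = 8.75*(-2.56)^i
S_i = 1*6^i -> [1, 6, 36, 216, 1296]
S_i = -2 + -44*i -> [-2, -46, -90, -134, -178]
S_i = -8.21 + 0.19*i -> [-8.21, -8.02, -7.83, -7.64, -7.45]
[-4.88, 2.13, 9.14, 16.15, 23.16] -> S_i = -4.88 + 7.01*i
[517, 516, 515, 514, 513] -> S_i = 517 + -1*i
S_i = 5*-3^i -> [5, -15, 45, -135, 405]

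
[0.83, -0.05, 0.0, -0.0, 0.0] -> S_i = 0.83*(-0.06)^i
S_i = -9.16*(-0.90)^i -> [-9.16, 8.24, -7.42, 6.68, -6.01]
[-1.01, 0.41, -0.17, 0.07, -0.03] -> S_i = -1.01*(-0.41)^i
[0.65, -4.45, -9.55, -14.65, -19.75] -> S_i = 0.65 + -5.10*i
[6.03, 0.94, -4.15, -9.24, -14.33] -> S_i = 6.03 + -5.09*i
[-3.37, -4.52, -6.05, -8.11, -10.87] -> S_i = -3.37*1.34^i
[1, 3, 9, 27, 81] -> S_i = 1*3^i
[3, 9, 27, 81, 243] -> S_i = 3*3^i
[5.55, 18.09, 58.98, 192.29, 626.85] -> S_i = 5.55*3.26^i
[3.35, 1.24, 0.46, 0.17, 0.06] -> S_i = 3.35*0.37^i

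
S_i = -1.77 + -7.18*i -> [-1.77, -8.95, -16.13, -23.31, -30.49]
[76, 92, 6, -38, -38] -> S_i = Random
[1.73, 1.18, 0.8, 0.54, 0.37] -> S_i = 1.73*0.68^i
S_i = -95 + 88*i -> [-95, -7, 81, 169, 257]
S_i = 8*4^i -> [8, 32, 128, 512, 2048]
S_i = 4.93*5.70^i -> [4.93, 28.1, 160.18, 913.0, 5204.11]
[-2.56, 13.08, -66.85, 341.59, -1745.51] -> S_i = -2.56*(-5.11)^i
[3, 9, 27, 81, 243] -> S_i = 3*3^i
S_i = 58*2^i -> [58, 116, 232, 464, 928]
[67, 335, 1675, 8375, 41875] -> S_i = 67*5^i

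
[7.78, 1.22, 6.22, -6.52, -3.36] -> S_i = Random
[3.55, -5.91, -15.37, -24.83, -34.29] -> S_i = 3.55 + -9.46*i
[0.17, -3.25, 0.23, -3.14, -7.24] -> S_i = Random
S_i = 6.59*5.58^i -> [6.59, 36.77, 205.19, 1144.95, 6388.84]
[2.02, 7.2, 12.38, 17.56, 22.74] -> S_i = 2.02 + 5.18*i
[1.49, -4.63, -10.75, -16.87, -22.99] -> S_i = 1.49 + -6.12*i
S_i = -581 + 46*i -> [-581, -535, -489, -443, -397]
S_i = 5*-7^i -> [5, -35, 245, -1715, 12005]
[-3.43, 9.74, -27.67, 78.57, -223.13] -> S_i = -3.43*(-2.84)^i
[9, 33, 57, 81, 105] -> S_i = 9 + 24*i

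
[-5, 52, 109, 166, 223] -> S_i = -5 + 57*i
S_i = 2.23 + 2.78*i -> [2.23, 5.01, 7.79, 10.57, 13.35]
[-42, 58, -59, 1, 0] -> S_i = Random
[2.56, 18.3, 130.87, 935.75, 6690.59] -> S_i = 2.56*7.15^i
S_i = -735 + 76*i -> [-735, -659, -583, -507, -431]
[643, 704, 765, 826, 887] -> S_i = 643 + 61*i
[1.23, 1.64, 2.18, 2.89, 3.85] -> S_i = 1.23*1.33^i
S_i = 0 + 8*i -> [0, 8, 16, 24, 32]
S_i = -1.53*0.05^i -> [-1.53, -0.08, -0.0, -0.0, -0.0]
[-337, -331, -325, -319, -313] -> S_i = -337 + 6*i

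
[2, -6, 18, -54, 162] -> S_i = 2*-3^i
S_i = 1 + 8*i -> [1, 9, 17, 25, 33]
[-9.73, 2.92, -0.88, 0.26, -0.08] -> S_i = -9.73*(-0.30)^i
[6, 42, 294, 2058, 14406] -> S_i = 6*7^i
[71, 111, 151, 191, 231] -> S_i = 71 + 40*i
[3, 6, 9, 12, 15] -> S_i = 3 + 3*i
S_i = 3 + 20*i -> [3, 23, 43, 63, 83]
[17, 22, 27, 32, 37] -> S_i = 17 + 5*i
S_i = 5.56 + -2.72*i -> [5.56, 2.84, 0.12, -2.6, -5.32]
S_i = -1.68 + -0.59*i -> [-1.68, -2.27, -2.86, -3.45, -4.04]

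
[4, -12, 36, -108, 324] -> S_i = 4*-3^i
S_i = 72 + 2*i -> [72, 74, 76, 78, 80]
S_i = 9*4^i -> [9, 36, 144, 576, 2304]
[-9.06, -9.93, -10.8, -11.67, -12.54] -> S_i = -9.06 + -0.87*i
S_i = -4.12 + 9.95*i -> [-4.12, 5.83, 15.78, 25.73, 35.68]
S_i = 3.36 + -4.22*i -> [3.36, -0.86, -5.08, -9.3, -13.52]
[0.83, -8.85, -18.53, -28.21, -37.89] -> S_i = 0.83 + -9.68*i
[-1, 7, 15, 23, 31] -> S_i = -1 + 8*i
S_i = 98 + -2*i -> [98, 96, 94, 92, 90]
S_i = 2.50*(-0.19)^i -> [2.5, -0.48, 0.09, -0.02, 0.0]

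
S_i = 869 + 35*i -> [869, 904, 939, 974, 1009]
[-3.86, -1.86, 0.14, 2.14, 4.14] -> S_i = -3.86 + 2.00*i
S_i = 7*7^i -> [7, 49, 343, 2401, 16807]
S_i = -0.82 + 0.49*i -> [-0.82, -0.33, 0.16, 0.65, 1.14]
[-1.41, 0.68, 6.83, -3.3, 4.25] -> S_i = Random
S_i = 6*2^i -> [6, 12, 24, 48, 96]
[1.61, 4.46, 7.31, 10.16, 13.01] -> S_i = 1.61 + 2.85*i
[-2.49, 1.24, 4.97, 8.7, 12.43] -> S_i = -2.49 + 3.73*i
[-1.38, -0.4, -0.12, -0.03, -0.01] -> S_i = -1.38*0.29^i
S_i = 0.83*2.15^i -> [0.83, 1.78, 3.84, 8.25, 17.74]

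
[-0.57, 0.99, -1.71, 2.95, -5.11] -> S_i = -0.57*(-1.73)^i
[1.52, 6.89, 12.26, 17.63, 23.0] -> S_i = 1.52 + 5.37*i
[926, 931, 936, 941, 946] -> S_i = 926 + 5*i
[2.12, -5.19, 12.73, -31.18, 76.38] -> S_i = 2.12*(-2.45)^i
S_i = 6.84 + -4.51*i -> [6.84, 2.33, -2.18, -6.69, -11.2]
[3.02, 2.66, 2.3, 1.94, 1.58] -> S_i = 3.02 + -0.36*i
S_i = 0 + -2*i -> [0, -2, -4, -6, -8]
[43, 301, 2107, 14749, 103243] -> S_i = 43*7^i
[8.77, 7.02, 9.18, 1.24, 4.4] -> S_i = Random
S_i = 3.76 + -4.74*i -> [3.76, -0.98, -5.72, -10.46, -15.2]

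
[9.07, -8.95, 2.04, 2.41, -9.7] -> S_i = Random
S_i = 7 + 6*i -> [7, 13, 19, 25, 31]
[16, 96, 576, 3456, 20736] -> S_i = 16*6^i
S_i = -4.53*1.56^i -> [-4.53, -7.07, -11.02, -17.2, -26.83]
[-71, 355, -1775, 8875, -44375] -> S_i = -71*-5^i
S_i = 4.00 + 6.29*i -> [4.0, 10.29, 16.58, 22.87, 29.16]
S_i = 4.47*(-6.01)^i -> [4.47, -26.86, 161.46, -970.36, 5831.84]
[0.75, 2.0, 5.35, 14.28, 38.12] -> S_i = 0.75*2.67^i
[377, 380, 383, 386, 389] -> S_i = 377 + 3*i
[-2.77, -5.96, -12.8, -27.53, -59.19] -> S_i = -2.77*2.15^i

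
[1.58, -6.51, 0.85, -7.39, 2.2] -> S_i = Random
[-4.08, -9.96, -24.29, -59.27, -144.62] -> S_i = -4.08*2.44^i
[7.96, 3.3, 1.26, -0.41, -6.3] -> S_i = Random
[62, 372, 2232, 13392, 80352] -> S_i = 62*6^i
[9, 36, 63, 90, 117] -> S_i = 9 + 27*i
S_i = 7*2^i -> [7, 14, 28, 56, 112]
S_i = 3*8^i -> [3, 24, 192, 1536, 12288]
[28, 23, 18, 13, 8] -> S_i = 28 + -5*i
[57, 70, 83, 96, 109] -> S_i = 57 + 13*i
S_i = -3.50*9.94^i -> [-3.5, -34.79, -345.81, -3437.38, -34167.53]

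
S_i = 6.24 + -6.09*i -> [6.24, 0.15, -5.94, -12.03, -18.12]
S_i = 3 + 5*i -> [3, 8, 13, 18, 23]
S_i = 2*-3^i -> [2, -6, 18, -54, 162]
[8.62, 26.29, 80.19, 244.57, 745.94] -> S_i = 8.62*3.05^i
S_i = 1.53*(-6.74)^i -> [1.53, -10.31, 69.5, -468.46, 3157.41]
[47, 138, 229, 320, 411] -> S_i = 47 + 91*i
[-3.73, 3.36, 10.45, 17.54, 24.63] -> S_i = -3.73 + 7.09*i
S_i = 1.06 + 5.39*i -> [1.06, 6.45, 11.84, 17.23, 22.62]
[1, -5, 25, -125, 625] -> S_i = 1*-5^i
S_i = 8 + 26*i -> [8, 34, 60, 86, 112]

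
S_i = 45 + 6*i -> [45, 51, 57, 63, 69]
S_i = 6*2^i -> [6, 12, 24, 48, 96]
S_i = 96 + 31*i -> [96, 127, 158, 189, 220]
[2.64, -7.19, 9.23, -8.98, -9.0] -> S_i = Random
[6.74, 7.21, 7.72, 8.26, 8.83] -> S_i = 6.74*1.07^i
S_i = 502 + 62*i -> [502, 564, 626, 688, 750]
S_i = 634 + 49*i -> [634, 683, 732, 781, 830]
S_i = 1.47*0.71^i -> [1.47, 1.04, 0.74, 0.53, 0.37]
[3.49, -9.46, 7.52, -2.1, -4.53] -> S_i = Random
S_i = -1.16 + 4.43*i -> [-1.16, 3.27, 7.7, 12.13, 16.56]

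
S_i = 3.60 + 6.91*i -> [3.6, 10.51, 17.42, 24.33, 31.24]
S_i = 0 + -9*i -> [0, -9, -18, -27, -36]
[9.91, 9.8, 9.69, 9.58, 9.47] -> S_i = 9.91 + -0.11*i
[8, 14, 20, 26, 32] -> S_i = 8 + 6*i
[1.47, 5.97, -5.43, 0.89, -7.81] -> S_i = Random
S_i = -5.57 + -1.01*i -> [-5.57, -6.58, -7.59, -8.6, -9.61]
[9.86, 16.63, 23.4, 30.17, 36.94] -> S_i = 9.86 + 6.77*i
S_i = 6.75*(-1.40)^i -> [6.75, -9.45, 13.23, -18.52, 25.93]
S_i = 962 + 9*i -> [962, 971, 980, 989, 998]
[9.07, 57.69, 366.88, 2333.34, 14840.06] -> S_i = 9.07*6.36^i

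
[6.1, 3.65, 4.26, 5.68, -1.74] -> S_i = Random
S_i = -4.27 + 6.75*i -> [-4.27, 2.48, 9.23, 15.98, 22.73]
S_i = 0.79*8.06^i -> [0.79, 6.37, 51.32, 413.65, 3334.01]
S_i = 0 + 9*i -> [0, 9, 18, 27, 36]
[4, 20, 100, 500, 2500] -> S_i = 4*5^i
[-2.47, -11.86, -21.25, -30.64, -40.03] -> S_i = -2.47 + -9.39*i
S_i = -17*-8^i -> [-17, 136, -1088, 8704, -69632]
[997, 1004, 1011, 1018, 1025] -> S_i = 997 + 7*i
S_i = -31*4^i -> [-31, -124, -496, -1984, -7936]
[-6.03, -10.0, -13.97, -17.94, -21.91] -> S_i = -6.03 + -3.97*i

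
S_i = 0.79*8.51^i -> [0.79, 6.72, 57.21, 486.87, 4143.29]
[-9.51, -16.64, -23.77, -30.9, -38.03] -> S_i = -9.51 + -7.13*i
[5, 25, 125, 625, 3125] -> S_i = 5*5^i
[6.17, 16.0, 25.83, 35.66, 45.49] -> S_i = 6.17 + 9.83*i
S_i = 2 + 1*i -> [2, 3, 4, 5, 6]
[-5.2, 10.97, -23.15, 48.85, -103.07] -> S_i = -5.20*(-2.11)^i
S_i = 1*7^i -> [1, 7, 49, 343, 2401]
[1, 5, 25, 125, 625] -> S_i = 1*5^i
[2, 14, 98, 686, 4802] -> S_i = 2*7^i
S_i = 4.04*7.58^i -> [4.04, 30.62, 232.12, 1759.5, 13337.0]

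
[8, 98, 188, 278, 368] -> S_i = 8 + 90*i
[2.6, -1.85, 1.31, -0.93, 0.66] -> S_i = 2.60*(-0.71)^i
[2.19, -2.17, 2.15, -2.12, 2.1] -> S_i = 2.19*(-0.99)^i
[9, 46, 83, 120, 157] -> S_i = 9 + 37*i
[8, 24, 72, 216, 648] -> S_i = 8*3^i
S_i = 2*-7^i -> [2, -14, 98, -686, 4802]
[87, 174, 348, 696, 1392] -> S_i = 87*2^i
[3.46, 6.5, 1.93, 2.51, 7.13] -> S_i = Random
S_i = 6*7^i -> [6, 42, 294, 2058, 14406]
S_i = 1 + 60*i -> [1, 61, 121, 181, 241]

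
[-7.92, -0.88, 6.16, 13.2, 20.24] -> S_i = -7.92 + 7.04*i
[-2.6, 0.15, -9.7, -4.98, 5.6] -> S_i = Random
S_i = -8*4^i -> [-8, -32, -128, -512, -2048]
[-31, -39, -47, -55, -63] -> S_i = -31 + -8*i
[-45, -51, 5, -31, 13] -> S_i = Random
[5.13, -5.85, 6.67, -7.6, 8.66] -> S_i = 5.13*(-1.14)^i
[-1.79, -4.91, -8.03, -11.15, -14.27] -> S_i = -1.79 + -3.12*i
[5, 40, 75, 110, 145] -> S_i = 5 + 35*i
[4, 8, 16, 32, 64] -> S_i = 4*2^i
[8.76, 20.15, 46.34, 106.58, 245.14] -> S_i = 8.76*2.30^i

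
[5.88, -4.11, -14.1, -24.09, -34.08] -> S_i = 5.88 + -9.99*i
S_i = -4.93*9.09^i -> [-4.93, -44.81, -407.36, -3702.87, -33659.1]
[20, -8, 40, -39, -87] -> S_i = Random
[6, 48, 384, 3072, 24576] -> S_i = 6*8^i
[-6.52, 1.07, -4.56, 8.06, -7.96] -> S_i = Random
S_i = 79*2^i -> [79, 158, 316, 632, 1264]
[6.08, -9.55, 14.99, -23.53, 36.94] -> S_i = 6.08*(-1.57)^i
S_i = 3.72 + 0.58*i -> [3.72, 4.3, 4.88, 5.46, 6.04]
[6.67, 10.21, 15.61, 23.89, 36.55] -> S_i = 6.67*1.53^i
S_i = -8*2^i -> [-8, -16, -32, -64, -128]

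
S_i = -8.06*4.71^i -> [-8.06, -37.96, -178.8, -842.17, -3966.6]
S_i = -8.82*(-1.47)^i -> [-8.82, 12.97, -19.06, 28.02, -41.18]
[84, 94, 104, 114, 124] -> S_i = 84 + 10*i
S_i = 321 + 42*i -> [321, 363, 405, 447, 489]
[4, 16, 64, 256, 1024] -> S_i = 4*4^i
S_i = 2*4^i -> [2, 8, 32, 128, 512]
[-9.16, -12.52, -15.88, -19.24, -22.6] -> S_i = -9.16 + -3.36*i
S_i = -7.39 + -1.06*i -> [-7.39, -8.45, -9.51, -10.57, -11.63]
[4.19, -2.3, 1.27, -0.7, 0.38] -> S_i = 4.19*(-0.55)^i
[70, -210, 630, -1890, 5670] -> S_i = 70*-3^i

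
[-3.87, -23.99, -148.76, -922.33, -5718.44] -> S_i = -3.87*6.20^i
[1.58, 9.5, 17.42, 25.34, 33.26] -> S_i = 1.58 + 7.92*i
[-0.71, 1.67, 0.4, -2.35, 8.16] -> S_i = Random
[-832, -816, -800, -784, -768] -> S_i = -832 + 16*i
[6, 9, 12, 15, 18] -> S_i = 6 + 3*i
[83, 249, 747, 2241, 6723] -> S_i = 83*3^i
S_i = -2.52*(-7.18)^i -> [-2.52, 18.09, -129.91, 932.77, -6697.28]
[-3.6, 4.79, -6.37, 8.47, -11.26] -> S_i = -3.60*(-1.33)^i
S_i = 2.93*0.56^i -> [2.93, 1.64, 0.92, 0.51, 0.29]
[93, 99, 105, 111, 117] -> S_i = 93 + 6*i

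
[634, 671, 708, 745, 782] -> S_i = 634 + 37*i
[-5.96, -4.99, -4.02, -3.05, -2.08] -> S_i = -5.96 + 0.97*i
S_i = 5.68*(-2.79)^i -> [5.68, -15.85, 44.21, -123.36, 344.16]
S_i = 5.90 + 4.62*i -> [5.9, 10.52, 15.14, 19.76, 24.38]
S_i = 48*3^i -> [48, 144, 432, 1296, 3888]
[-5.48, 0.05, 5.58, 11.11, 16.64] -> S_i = -5.48 + 5.53*i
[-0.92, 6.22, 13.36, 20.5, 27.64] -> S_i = -0.92 + 7.14*i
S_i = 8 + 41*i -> [8, 49, 90, 131, 172]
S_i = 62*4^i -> [62, 248, 992, 3968, 15872]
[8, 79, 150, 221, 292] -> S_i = 8 + 71*i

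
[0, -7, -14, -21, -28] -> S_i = 0 + -7*i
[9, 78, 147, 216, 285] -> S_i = 9 + 69*i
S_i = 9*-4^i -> [9, -36, 144, -576, 2304]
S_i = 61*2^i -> [61, 122, 244, 488, 976]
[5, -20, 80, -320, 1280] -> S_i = 5*-4^i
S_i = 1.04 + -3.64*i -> [1.04, -2.6, -6.24, -9.88, -13.52]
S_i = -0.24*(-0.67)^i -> [-0.24, 0.16, -0.11, 0.07, -0.05]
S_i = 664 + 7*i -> [664, 671, 678, 685, 692]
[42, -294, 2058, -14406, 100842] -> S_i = 42*-7^i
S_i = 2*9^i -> [2, 18, 162, 1458, 13122]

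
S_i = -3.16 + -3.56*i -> [-3.16, -6.72, -10.28, -13.84, -17.4]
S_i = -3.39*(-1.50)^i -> [-3.39, 5.08, -7.63, 11.44, -17.16]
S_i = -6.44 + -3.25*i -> [-6.44, -9.69, -12.94, -16.19, -19.44]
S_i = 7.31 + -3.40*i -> [7.31, 3.91, 0.51, -2.89, -6.29]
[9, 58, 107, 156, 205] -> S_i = 9 + 49*i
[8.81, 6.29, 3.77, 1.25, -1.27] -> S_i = 8.81 + -2.52*i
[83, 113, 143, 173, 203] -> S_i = 83 + 30*i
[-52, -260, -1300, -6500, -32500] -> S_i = -52*5^i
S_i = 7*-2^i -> [7, -14, 28, -56, 112]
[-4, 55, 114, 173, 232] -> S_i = -4 + 59*i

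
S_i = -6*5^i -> [-6, -30, -150, -750, -3750]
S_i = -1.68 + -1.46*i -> [-1.68, -3.14, -4.6, -6.06, -7.52]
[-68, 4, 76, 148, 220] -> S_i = -68 + 72*i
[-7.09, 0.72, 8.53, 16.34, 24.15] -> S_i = -7.09 + 7.81*i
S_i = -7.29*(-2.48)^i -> [-7.29, 18.08, -44.84, 111.19, -275.76]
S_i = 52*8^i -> [52, 416, 3328, 26624, 212992]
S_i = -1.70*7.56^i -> [-1.7, -12.85, -97.16, -734.54, -5553.11]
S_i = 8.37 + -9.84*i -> [8.37, -1.47, -11.31, -21.15, -30.99]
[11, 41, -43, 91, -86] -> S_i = Random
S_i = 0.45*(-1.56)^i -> [0.45, -0.7, 1.1, -1.71, 2.67]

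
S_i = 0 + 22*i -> [0, 22, 44, 66, 88]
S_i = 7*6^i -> [7, 42, 252, 1512, 9072]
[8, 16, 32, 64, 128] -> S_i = 8*2^i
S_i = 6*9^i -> [6, 54, 486, 4374, 39366]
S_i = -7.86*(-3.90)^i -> [-7.86, 30.65, -119.55, 466.25, -1818.36]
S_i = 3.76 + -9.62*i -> [3.76, -5.86, -15.48, -25.1, -34.72]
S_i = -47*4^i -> [-47, -188, -752, -3008, -12032]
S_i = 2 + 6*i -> [2, 8, 14, 20, 26]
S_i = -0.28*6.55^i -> [-0.28, -1.83, -12.01, -78.68, -515.37]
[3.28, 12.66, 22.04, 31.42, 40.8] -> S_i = 3.28 + 9.38*i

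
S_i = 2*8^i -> [2, 16, 128, 1024, 8192]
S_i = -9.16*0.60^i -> [-9.16, -5.5, -3.3, -1.98, -1.19]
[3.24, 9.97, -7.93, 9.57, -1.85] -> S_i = Random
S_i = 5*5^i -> [5, 25, 125, 625, 3125]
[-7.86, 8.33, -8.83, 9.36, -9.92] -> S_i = -7.86*(-1.06)^i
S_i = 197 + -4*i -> [197, 193, 189, 185, 181]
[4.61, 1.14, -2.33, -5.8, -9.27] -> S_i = 4.61 + -3.47*i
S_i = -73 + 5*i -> [-73, -68, -63, -58, -53]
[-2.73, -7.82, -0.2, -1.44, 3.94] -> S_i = Random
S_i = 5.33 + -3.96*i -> [5.33, 1.37, -2.59, -6.55, -10.51]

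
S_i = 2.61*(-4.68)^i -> [2.61, -12.21, 57.17, -267.53, 1252.06]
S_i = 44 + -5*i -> [44, 39, 34, 29, 24]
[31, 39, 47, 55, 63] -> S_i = 31 + 8*i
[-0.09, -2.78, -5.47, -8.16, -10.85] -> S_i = -0.09 + -2.69*i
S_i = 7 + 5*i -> [7, 12, 17, 22, 27]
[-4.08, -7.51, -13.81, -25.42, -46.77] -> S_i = -4.08*1.84^i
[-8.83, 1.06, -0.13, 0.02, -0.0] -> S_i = -8.83*(-0.12)^i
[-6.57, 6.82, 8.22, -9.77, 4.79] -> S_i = Random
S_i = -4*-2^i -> [-4, 8, -16, 32, -64]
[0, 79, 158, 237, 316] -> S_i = 0 + 79*i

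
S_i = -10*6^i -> [-10, -60, -360, -2160, -12960]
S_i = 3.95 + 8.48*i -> [3.95, 12.43, 20.91, 29.39, 37.87]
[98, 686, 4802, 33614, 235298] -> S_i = 98*7^i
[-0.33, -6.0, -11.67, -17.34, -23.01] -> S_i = -0.33 + -5.67*i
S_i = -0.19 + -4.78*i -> [-0.19, -4.97, -9.75, -14.53, -19.31]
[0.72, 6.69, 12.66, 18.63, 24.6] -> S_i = 0.72 + 5.97*i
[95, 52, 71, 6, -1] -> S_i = Random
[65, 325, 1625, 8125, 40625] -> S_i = 65*5^i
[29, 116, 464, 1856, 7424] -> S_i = 29*4^i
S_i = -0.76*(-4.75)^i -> [-0.76, 3.61, -17.15, 81.45, -386.89]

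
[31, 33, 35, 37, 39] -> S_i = 31 + 2*i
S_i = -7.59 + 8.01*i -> [-7.59, 0.42, 8.43, 16.44, 24.45]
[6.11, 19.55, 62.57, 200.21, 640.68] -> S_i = 6.11*3.20^i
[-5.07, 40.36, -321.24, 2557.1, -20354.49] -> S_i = -5.07*(-7.96)^i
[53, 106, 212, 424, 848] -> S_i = 53*2^i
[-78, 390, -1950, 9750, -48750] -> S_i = -78*-5^i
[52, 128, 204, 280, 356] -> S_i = 52 + 76*i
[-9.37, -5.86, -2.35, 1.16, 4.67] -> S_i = -9.37 + 3.51*i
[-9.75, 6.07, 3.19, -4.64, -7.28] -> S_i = Random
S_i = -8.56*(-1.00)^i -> [-8.56, 8.56, -8.56, 8.56, -8.56]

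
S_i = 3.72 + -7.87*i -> [3.72, -4.15, -12.02, -19.89, -27.76]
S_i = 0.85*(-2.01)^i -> [0.85, -1.71, 3.43, -6.9, 13.87]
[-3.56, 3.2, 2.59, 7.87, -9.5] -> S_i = Random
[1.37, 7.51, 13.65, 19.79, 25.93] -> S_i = 1.37 + 6.14*i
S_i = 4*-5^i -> [4, -20, 100, -500, 2500]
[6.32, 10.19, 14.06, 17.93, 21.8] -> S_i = 6.32 + 3.87*i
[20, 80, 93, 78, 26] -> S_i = Random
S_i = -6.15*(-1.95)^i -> [-6.15, 11.99, -23.39, 45.6, -88.92]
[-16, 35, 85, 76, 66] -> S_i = Random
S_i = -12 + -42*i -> [-12, -54, -96, -138, -180]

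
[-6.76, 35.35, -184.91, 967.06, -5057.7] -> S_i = -6.76*(-5.23)^i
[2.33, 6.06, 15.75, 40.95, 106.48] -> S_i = 2.33*2.60^i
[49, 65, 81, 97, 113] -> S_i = 49 + 16*i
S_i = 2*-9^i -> [2, -18, 162, -1458, 13122]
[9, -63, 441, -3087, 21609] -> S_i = 9*-7^i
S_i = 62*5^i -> [62, 310, 1550, 7750, 38750]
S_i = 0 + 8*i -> [0, 8, 16, 24, 32]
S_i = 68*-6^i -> [68, -408, 2448, -14688, 88128]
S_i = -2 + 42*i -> [-2, 40, 82, 124, 166]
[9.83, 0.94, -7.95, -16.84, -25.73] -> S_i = 9.83 + -8.89*i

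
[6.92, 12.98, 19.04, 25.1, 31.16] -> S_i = 6.92 + 6.06*i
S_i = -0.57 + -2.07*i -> [-0.57, -2.64, -4.71, -6.78, -8.85]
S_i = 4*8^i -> [4, 32, 256, 2048, 16384]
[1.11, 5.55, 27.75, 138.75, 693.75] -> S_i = 1.11*5.00^i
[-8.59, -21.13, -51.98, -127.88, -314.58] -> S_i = -8.59*2.46^i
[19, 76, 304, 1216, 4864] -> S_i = 19*4^i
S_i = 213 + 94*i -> [213, 307, 401, 495, 589]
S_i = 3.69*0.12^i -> [3.69, 0.44, 0.05, 0.01, 0.0]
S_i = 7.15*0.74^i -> [7.15, 5.29, 3.92, 2.9, 2.14]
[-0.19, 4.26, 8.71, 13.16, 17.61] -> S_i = -0.19 + 4.45*i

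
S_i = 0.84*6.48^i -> [0.84, 5.44, 35.27, 228.56, 1481.08]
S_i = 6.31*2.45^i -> [6.31, 15.46, 37.88, 92.8, 227.35]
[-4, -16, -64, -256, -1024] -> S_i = -4*4^i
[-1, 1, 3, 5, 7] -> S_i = -1 + 2*i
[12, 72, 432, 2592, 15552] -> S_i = 12*6^i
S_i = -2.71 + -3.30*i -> [-2.71, -6.01, -9.31, -12.61, -15.91]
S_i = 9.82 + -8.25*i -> [9.82, 1.57, -6.68, -14.93, -23.18]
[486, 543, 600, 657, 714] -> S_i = 486 + 57*i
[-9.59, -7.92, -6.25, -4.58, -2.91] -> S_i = -9.59 + 1.67*i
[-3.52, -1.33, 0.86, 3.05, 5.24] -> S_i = -3.52 + 2.19*i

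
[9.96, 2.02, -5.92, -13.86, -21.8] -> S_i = 9.96 + -7.94*i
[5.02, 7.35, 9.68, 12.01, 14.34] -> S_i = 5.02 + 2.33*i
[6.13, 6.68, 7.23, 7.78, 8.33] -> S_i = 6.13 + 0.55*i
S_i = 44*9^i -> [44, 396, 3564, 32076, 288684]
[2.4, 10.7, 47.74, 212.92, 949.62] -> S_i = 2.40*4.46^i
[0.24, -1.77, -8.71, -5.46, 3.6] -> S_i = Random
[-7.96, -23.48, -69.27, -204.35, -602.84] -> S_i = -7.96*2.95^i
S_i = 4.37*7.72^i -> [4.37, 33.74, 260.45, 2010.64, 15522.11]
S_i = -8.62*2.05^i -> [-8.62, -17.67, -36.23, -74.26, -152.24]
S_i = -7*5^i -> [-7, -35, -175, -875, -4375]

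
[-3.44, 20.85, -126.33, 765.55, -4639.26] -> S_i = -3.44*(-6.06)^i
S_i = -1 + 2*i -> [-1, 1, 3, 5, 7]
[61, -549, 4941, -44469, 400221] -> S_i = 61*-9^i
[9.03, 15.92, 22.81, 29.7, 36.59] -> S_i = 9.03 + 6.89*i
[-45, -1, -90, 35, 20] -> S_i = Random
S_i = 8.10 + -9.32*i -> [8.1, -1.22, -10.54, -19.86, -29.18]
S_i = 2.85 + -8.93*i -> [2.85, -6.08, -15.01, -23.94, -32.87]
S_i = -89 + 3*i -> [-89, -86, -83, -80, -77]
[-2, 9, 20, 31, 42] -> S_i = -2 + 11*i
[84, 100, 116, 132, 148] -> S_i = 84 + 16*i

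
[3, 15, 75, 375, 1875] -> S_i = 3*5^i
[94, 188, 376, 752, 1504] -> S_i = 94*2^i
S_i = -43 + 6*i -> [-43, -37, -31, -25, -19]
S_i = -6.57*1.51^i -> [-6.57, -9.92, -14.98, -22.62, -34.16]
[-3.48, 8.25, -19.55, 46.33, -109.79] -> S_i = -3.48*(-2.37)^i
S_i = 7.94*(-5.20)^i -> [7.94, -41.29, 214.7, -1116.43, 5805.42]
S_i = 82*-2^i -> [82, -164, 328, -656, 1312]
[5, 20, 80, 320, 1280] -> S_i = 5*4^i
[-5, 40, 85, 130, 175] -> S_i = -5 + 45*i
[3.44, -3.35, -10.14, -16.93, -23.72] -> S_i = 3.44 + -6.79*i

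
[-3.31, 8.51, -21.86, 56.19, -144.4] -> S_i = -3.31*(-2.57)^i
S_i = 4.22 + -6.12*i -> [4.22, -1.9, -8.02, -14.14, -20.26]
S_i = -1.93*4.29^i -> [-1.93, -8.28, -35.52, -152.38, -653.71]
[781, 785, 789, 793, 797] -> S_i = 781 + 4*i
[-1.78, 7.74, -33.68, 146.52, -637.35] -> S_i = -1.78*(-4.35)^i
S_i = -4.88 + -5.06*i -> [-4.88, -9.94, -15.0, -20.06, -25.12]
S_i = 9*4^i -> [9, 36, 144, 576, 2304]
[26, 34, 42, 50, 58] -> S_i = 26 + 8*i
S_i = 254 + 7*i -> [254, 261, 268, 275, 282]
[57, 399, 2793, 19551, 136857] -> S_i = 57*7^i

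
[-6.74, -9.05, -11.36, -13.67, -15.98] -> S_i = -6.74 + -2.31*i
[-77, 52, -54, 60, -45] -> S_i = Random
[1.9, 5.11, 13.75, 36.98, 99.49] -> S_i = 1.90*2.69^i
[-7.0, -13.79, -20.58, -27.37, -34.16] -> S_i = -7.00 + -6.79*i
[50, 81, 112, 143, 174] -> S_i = 50 + 31*i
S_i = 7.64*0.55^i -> [7.64, 4.2, 2.31, 1.27, 0.7]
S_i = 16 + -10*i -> [16, 6, -4, -14, -24]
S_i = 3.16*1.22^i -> [3.16, 3.86, 4.7, 5.74, 7.0]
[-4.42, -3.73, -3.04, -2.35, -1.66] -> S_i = -4.42 + 0.69*i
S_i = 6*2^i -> [6, 12, 24, 48, 96]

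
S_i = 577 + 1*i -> [577, 578, 579, 580, 581]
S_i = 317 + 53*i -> [317, 370, 423, 476, 529]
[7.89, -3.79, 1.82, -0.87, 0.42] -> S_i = 7.89*(-0.48)^i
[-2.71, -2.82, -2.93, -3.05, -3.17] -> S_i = -2.71*1.04^i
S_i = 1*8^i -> [1, 8, 64, 512, 4096]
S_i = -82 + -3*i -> [-82, -85, -88, -91, -94]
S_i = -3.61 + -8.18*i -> [-3.61, -11.79, -19.97, -28.15, -36.33]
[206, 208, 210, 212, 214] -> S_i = 206 + 2*i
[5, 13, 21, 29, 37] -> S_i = 5 + 8*i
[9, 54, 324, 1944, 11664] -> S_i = 9*6^i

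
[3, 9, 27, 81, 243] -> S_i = 3*3^i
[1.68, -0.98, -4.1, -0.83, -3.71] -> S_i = Random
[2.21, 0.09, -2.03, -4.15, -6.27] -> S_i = 2.21 + -2.12*i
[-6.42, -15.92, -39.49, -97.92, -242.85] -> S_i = -6.42*2.48^i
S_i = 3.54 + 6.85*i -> [3.54, 10.39, 17.24, 24.09, 30.94]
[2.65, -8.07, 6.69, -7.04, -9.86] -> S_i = Random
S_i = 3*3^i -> [3, 9, 27, 81, 243]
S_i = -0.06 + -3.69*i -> [-0.06, -3.75, -7.44, -11.13, -14.82]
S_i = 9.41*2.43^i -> [9.41, 22.87, 55.57, 135.02, 328.11]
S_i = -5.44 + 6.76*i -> [-5.44, 1.32, 8.08, 14.84, 21.6]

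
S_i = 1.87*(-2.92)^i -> [1.87, -5.46, 15.94, -46.56, 135.95]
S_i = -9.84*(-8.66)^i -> [-9.84, 85.21, -737.96, 6390.71, -55343.51]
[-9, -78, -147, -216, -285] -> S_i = -9 + -69*i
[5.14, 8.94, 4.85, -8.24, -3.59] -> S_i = Random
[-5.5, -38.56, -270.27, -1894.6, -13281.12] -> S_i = -5.50*7.01^i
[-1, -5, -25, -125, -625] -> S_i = -1*5^i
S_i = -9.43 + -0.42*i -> [-9.43, -9.85, -10.27, -10.69, -11.11]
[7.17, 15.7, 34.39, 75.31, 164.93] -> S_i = 7.17*2.19^i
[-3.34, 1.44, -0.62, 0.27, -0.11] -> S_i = -3.34*(-0.43)^i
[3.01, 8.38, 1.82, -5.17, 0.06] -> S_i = Random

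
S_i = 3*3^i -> [3, 9, 27, 81, 243]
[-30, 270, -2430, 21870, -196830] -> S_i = -30*-9^i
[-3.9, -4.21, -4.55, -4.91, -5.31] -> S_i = -3.90*1.08^i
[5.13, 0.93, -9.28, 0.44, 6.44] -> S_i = Random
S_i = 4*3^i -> [4, 12, 36, 108, 324]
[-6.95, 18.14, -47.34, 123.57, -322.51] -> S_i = -6.95*(-2.61)^i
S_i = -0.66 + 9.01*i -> [-0.66, 8.35, 17.36, 26.37, 35.38]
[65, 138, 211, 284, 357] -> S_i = 65 + 73*i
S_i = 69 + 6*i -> [69, 75, 81, 87, 93]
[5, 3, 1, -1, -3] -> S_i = 5 + -2*i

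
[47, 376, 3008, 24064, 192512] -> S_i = 47*8^i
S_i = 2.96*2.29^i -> [2.96, 6.78, 15.52, 35.55, 81.4]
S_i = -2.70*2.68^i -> [-2.7, -7.24, -19.39, -51.97, -139.28]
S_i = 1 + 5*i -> [1, 6, 11, 16, 21]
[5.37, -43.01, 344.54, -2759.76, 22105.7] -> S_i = 5.37*(-8.01)^i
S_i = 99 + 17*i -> [99, 116, 133, 150, 167]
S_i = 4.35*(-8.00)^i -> [4.35, -34.8, 278.4, -2227.2, 17817.6]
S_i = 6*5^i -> [6, 30, 150, 750, 3750]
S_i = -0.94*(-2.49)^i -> [-0.94, 2.34, -5.83, 14.51, -36.13]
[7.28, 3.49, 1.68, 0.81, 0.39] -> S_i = 7.28*0.48^i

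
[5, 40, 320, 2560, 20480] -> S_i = 5*8^i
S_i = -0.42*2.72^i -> [-0.42, -1.14, -3.11, -8.45, -22.99]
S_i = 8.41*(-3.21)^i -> [8.41, -27.0, 86.66, -278.17, 892.93]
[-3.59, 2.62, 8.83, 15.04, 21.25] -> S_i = -3.59 + 6.21*i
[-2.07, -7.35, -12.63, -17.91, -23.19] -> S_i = -2.07 + -5.28*i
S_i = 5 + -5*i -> [5, 0, -5, -10, -15]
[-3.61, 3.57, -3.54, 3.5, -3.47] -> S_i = -3.61*(-0.99)^i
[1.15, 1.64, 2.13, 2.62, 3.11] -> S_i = 1.15 + 0.49*i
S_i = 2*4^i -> [2, 8, 32, 128, 512]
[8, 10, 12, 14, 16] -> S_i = 8 + 2*i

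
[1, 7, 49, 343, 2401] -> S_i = 1*7^i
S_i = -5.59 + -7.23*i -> [-5.59, -12.82, -20.05, -27.28, -34.51]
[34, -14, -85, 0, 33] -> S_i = Random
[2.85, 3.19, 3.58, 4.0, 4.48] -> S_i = 2.85*1.12^i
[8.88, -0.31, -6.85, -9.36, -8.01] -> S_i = Random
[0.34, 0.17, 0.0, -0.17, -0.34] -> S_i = 0.34 + -0.17*i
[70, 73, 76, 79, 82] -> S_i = 70 + 3*i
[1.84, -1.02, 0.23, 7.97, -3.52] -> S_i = Random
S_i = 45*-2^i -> [45, -90, 180, -360, 720]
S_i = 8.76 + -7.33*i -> [8.76, 1.43, -5.9, -13.23, -20.56]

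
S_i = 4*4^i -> [4, 16, 64, 256, 1024]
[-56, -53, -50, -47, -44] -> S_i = -56 + 3*i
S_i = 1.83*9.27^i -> [1.83, 16.96, 157.26, 1457.77, 13513.57]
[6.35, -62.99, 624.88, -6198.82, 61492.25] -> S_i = 6.35*(-9.92)^i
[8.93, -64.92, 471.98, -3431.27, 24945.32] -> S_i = 8.93*(-7.27)^i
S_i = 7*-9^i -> [7, -63, 567, -5103, 45927]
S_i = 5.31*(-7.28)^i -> [5.31, -38.66, 281.42, -2048.75, 14914.89]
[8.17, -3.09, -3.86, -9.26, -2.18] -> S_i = Random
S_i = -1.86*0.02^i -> [-1.86, -0.04, -0.0, -0.0, -0.0]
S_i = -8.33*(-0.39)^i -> [-8.33, 3.25, -1.27, 0.49, -0.19]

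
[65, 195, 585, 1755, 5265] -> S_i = 65*3^i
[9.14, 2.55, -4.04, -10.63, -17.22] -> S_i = 9.14 + -6.59*i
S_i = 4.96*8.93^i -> [4.96, 44.29, 395.53, 3532.12, 31541.88]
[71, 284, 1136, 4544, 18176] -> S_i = 71*4^i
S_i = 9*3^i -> [9, 27, 81, 243, 729]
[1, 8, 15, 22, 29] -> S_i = 1 + 7*i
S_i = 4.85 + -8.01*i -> [4.85, -3.16, -11.17, -19.18, -27.19]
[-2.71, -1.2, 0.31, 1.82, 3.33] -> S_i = -2.71 + 1.51*i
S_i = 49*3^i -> [49, 147, 441, 1323, 3969]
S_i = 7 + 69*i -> [7, 76, 145, 214, 283]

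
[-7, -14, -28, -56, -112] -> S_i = -7*2^i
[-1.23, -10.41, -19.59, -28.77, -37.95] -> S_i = -1.23 + -9.18*i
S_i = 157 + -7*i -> [157, 150, 143, 136, 129]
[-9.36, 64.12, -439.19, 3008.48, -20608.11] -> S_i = -9.36*(-6.85)^i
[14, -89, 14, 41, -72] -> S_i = Random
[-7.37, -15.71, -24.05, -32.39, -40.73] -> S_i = -7.37 + -8.34*i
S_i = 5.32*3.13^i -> [5.32, 16.65, 52.12, 163.13, 510.61]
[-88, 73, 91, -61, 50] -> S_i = Random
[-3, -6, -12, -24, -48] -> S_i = -3*2^i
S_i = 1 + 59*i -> [1, 60, 119, 178, 237]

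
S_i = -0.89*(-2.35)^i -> [-0.89, 2.09, -4.92, 11.55, -27.14]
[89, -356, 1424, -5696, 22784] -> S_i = 89*-4^i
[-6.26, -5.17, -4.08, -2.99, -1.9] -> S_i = -6.26 + 1.09*i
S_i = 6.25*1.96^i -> [6.25, 12.25, 24.01, 47.06, 92.24]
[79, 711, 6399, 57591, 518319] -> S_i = 79*9^i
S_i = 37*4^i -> [37, 148, 592, 2368, 9472]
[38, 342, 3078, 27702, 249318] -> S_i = 38*9^i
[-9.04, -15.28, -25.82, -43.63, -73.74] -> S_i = -9.04*1.69^i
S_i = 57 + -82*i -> [57, -25, -107, -189, -271]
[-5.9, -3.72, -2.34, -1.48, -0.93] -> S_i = -5.90*0.63^i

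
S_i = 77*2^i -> [77, 154, 308, 616, 1232]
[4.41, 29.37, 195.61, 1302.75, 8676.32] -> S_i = 4.41*6.66^i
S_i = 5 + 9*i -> [5, 14, 23, 32, 41]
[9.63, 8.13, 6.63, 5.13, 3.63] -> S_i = 9.63 + -1.50*i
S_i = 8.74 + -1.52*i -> [8.74, 7.22, 5.7, 4.18, 2.66]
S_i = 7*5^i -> [7, 35, 175, 875, 4375]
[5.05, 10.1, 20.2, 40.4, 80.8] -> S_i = 5.05*2.00^i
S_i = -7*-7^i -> [-7, 49, -343, 2401, -16807]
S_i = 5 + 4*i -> [5, 9, 13, 17, 21]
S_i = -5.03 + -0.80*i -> [-5.03, -5.83, -6.63, -7.43, -8.23]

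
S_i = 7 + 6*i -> [7, 13, 19, 25, 31]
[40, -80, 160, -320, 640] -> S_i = 40*-2^i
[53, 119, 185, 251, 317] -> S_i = 53 + 66*i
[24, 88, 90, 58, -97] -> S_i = Random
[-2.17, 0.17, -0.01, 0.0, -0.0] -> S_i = -2.17*(-0.08)^i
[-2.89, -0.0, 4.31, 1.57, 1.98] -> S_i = Random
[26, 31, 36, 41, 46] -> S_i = 26 + 5*i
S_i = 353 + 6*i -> [353, 359, 365, 371, 377]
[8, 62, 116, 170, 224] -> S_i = 8 + 54*i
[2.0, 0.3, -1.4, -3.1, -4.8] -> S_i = 2.00 + -1.70*i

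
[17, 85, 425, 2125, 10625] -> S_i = 17*5^i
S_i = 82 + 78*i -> [82, 160, 238, 316, 394]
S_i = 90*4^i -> [90, 360, 1440, 5760, 23040]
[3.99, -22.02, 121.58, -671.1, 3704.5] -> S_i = 3.99*(-5.52)^i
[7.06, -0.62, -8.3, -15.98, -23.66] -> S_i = 7.06 + -7.68*i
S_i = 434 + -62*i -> [434, 372, 310, 248, 186]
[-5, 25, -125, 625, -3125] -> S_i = -5*-5^i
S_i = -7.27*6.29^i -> [-7.27, -45.73, -287.63, -1809.2, -11379.86]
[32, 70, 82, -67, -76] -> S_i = Random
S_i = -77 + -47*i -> [-77, -124, -171, -218, -265]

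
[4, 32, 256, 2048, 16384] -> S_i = 4*8^i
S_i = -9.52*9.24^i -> [-9.52, -87.96, -812.79, -7510.22, -69394.47]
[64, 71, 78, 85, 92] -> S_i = 64 + 7*i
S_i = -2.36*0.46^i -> [-2.36, -1.09, -0.5, -0.23, -0.11]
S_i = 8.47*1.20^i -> [8.47, 10.16, 12.2, 14.64, 17.56]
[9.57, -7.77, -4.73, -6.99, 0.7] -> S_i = Random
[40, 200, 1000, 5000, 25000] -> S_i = 40*5^i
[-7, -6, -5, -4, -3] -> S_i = -7 + 1*i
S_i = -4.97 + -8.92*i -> [-4.97, -13.89, -22.81, -31.73, -40.65]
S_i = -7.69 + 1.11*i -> [-7.69, -6.58, -5.47, -4.36, -3.25]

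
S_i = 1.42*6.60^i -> [1.42, 9.37, 61.86, 408.24, 2694.41]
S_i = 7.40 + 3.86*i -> [7.4, 11.26, 15.12, 18.98, 22.84]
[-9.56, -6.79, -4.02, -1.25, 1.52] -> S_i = -9.56 + 2.77*i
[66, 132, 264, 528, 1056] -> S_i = 66*2^i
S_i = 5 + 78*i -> [5, 83, 161, 239, 317]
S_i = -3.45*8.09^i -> [-3.45, -27.91, -225.8, -1826.69, -14777.92]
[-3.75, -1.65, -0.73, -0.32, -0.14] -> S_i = -3.75*0.44^i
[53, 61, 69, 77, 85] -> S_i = 53 + 8*i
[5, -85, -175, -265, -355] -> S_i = 5 + -90*i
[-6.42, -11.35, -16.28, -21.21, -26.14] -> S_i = -6.42 + -4.93*i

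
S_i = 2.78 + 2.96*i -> [2.78, 5.74, 8.7, 11.66, 14.62]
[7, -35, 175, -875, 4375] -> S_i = 7*-5^i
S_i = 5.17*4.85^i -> [5.17, 25.07, 121.61, 589.81, 2860.6]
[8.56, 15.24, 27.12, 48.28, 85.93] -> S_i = 8.56*1.78^i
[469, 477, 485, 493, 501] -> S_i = 469 + 8*i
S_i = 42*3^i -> [42, 126, 378, 1134, 3402]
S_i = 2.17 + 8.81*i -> [2.17, 10.98, 19.79, 28.6, 37.41]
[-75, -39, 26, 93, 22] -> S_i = Random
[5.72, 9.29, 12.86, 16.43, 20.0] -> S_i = 5.72 + 3.57*i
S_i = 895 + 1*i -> [895, 896, 897, 898, 899]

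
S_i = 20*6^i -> [20, 120, 720, 4320, 25920]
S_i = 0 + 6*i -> [0, 6, 12, 18, 24]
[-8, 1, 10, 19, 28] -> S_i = -8 + 9*i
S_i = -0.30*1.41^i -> [-0.3, -0.42, -0.6, -0.84, -1.19]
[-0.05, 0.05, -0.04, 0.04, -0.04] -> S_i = -0.05*(-0.93)^i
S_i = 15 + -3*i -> [15, 12, 9, 6, 3]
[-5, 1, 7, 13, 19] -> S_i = -5 + 6*i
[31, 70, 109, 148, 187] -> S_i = 31 + 39*i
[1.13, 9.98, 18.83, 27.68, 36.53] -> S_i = 1.13 + 8.85*i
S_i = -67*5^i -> [-67, -335, -1675, -8375, -41875]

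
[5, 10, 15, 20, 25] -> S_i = 5 + 5*i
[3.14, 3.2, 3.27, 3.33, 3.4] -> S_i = 3.14*1.02^i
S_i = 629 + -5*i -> [629, 624, 619, 614, 609]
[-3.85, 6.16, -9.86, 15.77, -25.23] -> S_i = -3.85*(-1.60)^i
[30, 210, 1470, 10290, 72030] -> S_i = 30*7^i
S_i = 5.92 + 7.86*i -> [5.92, 13.78, 21.64, 29.5, 37.36]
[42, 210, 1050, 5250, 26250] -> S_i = 42*5^i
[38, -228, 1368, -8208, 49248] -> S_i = 38*-6^i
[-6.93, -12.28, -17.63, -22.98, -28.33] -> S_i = -6.93 + -5.35*i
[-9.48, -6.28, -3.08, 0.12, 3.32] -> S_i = -9.48 + 3.20*i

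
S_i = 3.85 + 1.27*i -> [3.85, 5.12, 6.39, 7.66, 8.93]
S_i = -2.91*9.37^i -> [-2.91, -27.27, -255.49, -2393.93, -22431.14]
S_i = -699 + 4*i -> [-699, -695, -691, -687, -683]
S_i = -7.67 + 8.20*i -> [-7.67, 0.53, 8.73, 16.93, 25.13]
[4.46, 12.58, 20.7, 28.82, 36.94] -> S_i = 4.46 + 8.12*i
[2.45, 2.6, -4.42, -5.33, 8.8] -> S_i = Random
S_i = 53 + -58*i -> [53, -5, -63, -121, -179]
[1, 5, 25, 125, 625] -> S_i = 1*5^i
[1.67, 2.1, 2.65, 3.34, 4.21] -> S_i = 1.67*1.26^i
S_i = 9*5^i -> [9, 45, 225, 1125, 5625]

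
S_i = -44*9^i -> [-44, -396, -3564, -32076, -288684]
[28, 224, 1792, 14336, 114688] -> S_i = 28*8^i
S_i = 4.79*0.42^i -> [4.79, 2.01, 0.84, 0.35, 0.15]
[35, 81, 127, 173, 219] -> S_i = 35 + 46*i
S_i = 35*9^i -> [35, 315, 2835, 25515, 229635]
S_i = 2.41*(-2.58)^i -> [2.41, -6.22, 16.04, -41.39, 106.78]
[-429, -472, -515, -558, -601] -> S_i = -429 + -43*i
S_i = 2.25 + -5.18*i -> [2.25, -2.93, -8.11, -13.29, -18.47]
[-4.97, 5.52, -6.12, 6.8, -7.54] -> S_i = -4.97*(-1.11)^i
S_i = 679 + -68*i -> [679, 611, 543, 475, 407]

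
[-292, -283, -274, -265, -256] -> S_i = -292 + 9*i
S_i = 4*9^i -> [4, 36, 324, 2916, 26244]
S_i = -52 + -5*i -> [-52, -57, -62, -67, -72]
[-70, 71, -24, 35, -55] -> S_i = Random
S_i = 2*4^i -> [2, 8, 32, 128, 512]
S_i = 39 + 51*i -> [39, 90, 141, 192, 243]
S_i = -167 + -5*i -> [-167, -172, -177, -182, -187]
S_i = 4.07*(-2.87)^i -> [4.07, -11.68, 33.52, -96.21, 276.14]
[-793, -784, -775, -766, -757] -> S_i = -793 + 9*i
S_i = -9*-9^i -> [-9, 81, -729, 6561, -59049]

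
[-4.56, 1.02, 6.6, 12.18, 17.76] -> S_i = -4.56 + 5.58*i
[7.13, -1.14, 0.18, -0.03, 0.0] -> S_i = 7.13*(-0.16)^i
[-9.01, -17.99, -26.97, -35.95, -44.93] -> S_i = -9.01 + -8.98*i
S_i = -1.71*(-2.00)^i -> [-1.71, 3.42, -6.84, 13.68, -27.36]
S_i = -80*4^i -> [-80, -320, -1280, -5120, -20480]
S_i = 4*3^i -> [4, 12, 36, 108, 324]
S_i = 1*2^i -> [1, 2, 4, 8, 16]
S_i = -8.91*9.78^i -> [-8.91, -87.14, -852.23, -8334.78, -81514.17]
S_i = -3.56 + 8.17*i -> [-3.56, 4.61, 12.78, 20.95, 29.12]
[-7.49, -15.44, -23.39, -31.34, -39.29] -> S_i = -7.49 + -7.95*i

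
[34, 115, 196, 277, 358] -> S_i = 34 + 81*i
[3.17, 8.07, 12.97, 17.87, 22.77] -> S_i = 3.17 + 4.90*i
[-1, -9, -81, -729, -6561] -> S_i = -1*9^i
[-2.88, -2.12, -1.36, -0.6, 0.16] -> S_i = -2.88 + 0.76*i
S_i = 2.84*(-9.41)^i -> [2.84, -26.72, 251.48, -2366.39, 22267.78]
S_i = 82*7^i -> [82, 574, 4018, 28126, 196882]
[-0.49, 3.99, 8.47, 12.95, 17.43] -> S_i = -0.49 + 4.48*i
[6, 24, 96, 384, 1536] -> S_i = 6*4^i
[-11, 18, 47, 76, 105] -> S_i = -11 + 29*i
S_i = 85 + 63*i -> [85, 148, 211, 274, 337]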